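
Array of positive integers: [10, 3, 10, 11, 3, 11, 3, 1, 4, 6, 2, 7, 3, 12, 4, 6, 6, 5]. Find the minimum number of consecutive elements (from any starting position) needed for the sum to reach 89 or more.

Extend right; whenever the sum reaches 89, record the length and shrink from the left:
add 10: running sum 10 < 89
add 3: running sum 13 < 89
add 10: running sum 23 < 89
add 11: running sum 34 < 89
add 3: running sum 37 < 89
add 11: running sum 48 < 89
add 3: running sum 51 < 89
add 1: running sum 52 < 89
add 4: running sum 56 < 89
add 6: running sum 62 < 89
add 2: running sum 64 < 89
add 7: running sum 71 < 89
add 3: running sum 74 < 89
add 12: running sum 86 < 89
add 4: shortest ending here [10, 3, 10, 11, 3, 11, 3, 1, 4, 6, 2, 7, 3, 12, 4] sum 90, len 15
add 6: shortest ending here [10, 3, 10, 11, 3, 11, 3, 1, 4, 6, 2, 7, 3, 12, 4, 6] sum 96, len 16
add 6: shortest ending here [10, 11, 3, 11, 3, 1, 4, 6, 2, 7, 3, 12, 4, 6, 6] sum 89, len 15
add 5: shortest ending here [10, 11, 3, 11, 3, 1, 4, 6, 2, 7, 3, 12, 4, 6, 6, 5] sum 94, len 16
Shortest qualifying length: 15.

15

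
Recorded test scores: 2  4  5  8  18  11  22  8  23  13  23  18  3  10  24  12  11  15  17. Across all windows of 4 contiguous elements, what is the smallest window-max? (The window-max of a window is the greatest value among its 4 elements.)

8

Each size-4 window and its max:
2 4 5 8 → max 8
4 5 8 18 → max 18
5 8 18 11 → max 18
8 18 11 22 → max 22
18 11 22 8 → max 22
11 22 8 23 → max 23
22 8 23 13 → max 23
8 23 13 23 → max 23
23 13 23 18 → max 23
13 23 18 3 → max 23
23 18 3 10 → max 23
18 3 10 24 → max 24
3 10 24 12 → max 24
10 24 12 11 → max 24
24 12 11 15 → max 24
12 11 15 17 → max 17
Smallest of these is 8.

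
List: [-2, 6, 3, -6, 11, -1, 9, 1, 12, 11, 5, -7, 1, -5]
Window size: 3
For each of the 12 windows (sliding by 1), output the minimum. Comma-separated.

-2 6 3 → min -2
6 3 -6 → min -6
3 -6 11 → min -6
-6 11 -1 → min -6
11 -1 9 → min -1
-1 9 1 → min -1
9 1 12 → min 1
1 12 11 → min 1
12 11 5 → min 5
11 5 -7 → min -7
5 -7 1 → min -7
-7 1 -5 → min -7

-2, -6, -6, -6, -1, -1, 1, 1, 5, -7, -7, -7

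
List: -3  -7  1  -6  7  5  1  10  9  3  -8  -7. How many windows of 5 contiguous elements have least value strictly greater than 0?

(-3, -7, 1, -6, 7) → min -7
(-7, 1, -6, 7, 5) → min -7
(1, -6, 7, 5, 1) → min -6
(-6, 7, 5, 1, 10) → min -6
(7, 5, 1, 10, 9) → min 1  > 0 ✓
(5, 1, 10, 9, 3) → min 1  > 0 ✓
(1, 10, 9, 3, -8) → min -8
(10, 9, 3, -8, -7) → min -8
2 windows satisfy the condition.

2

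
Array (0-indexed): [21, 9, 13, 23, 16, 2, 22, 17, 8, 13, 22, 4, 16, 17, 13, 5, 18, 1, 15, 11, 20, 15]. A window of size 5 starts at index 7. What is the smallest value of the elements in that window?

Elements at indices 7..11: 17, 8, 13, 22, 4
min(17, 8, 13, 22, 4) = 4

4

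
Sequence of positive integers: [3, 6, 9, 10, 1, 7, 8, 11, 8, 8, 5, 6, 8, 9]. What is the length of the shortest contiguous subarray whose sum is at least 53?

7

Extend right; whenever the sum reaches 53, record the length and shrink from the left:
add 3: running sum 3 < 53
add 6: running sum 9 < 53
add 9: running sum 18 < 53
add 10: running sum 28 < 53
add 1: running sum 29 < 53
add 7: running sum 36 < 53
add 8: running sum 44 < 53
end 7: [3, 6, 9, 10, 1, 7, 8, 11] sum 55, len 8
end 8: [9, 10, 1, 7, 8, 11, 8] sum 54, len 7
end 9: [10, 1, 7, 8, 11, 8, 8] sum 53, len 7
end 10: [10, 1, 7, 8, 11, 8, 8, 5] sum 58, len 8
end 11: [7, 8, 11, 8, 8, 5, 6] sum 53, len 7
end 12: [8, 11, 8, 8, 5, 6, 8] sum 54, len 7
end 13: [11, 8, 8, 5, 6, 8, 9] sum 55, len 7
Shortest qualifying length: 7.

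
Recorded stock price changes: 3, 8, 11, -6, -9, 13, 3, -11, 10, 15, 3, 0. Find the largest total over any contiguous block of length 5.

Each size-5 window and its sum:
(3, 8, 11, -6, -9) → sum 7
(8, 11, -6, -9, 13) → sum 17
(11, -6, -9, 13, 3) → sum 12
(-6, -9, 13, 3, -11) → sum -10
(-9, 13, 3, -11, 10) → sum 6
(13, 3, -11, 10, 15) → sum 30
(3, -11, 10, 15, 3) → sum 20
(-11, 10, 15, 3, 0) → sum 17
Largest of these is 30.

30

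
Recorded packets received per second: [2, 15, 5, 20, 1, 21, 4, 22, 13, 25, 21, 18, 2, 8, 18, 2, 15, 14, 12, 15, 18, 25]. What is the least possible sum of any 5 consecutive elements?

Each size-5 window and its sum:
[2, 15, 5, 20, 1] → sum 43
[15, 5, 20, 1, 21] → sum 62
[5, 20, 1, 21, 4] → sum 51
[20, 1, 21, 4, 22] → sum 68
[1, 21, 4, 22, 13] → sum 61
[21, 4, 22, 13, 25] → sum 85
[4, 22, 13, 25, 21] → sum 85
[22, 13, 25, 21, 18] → sum 99
[13, 25, 21, 18, 2] → sum 79
[25, 21, 18, 2, 8] → sum 74
[21, 18, 2, 8, 18] → sum 67
[18, 2, 8, 18, 2] → sum 48
[2, 8, 18, 2, 15] → sum 45
[8, 18, 2, 15, 14] → sum 57
[18, 2, 15, 14, 12] → sum 61
[2, 15, 14, 12, 15] → sum 58
[15, 14, 12, 15, 18] → sum 74
[14, 12, 15, 18, 25] → sum 84
Least of these is 43.

43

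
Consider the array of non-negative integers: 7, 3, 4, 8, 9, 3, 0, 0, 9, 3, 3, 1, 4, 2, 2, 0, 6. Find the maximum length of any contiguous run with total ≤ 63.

Extend to the right; shrink from the left whenever the sum exceeds 63:
→ 7: sum 7, len 1
→ 3: sum 10, len 2
→ 4: sum 14, len 3
→ 8: sum 22, len 4
→ 9: sum 31, len 5
→ 3: sum 34, len 6
→ 0: sum 34, len 7
→ 0: sum 34, len 8
→ 9: sum 43, len 9
→ 3: sum 46, len 10
→ 3: sum 49, len 11
→ 1: sum 50, len 12
→ 4: sum 54, len 13
→ 2: sum 56, len 14
→ 2: sum 58, len 15
→ 0: sum 58, len 16
→ 6 (dropped 7): sum 57, len 16
Longest length seen: 16.

16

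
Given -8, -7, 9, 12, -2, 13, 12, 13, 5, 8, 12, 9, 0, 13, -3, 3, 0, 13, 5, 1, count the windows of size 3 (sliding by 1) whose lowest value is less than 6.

-8 -7 9 → min -8  < 6 ✓
-7 9 12 → min -7  < 6 ✓
9 12 -2 → min -2  < 6 ✓
12 -2 13 → min -2  < 6 ✓
-2 13 12 → min -2  < 6 ✓
13 12 13 → min 12
12 13 5 → min 5  < 6 ✓
13 5 8 → min 5  < 6 ✓
5 8 12 → min 5  < 6 ✓
8 12 9 → min 8
12 9 0 → min 0  < 6 ✓
9 0 13 → min 0  < 6 ✓
0 13 -3 → min -3  < 6 ✓
13 -3 3 → min -3  < 6 ✓
-3 3 0 → min -3  < 6 ✓
3 0 13 → min 0  < 6 ✓
0 13 5 → min 0  < 6 ✓
13 5 1 → min 1  < 6 ✓
16 windows satisfy the condition.

16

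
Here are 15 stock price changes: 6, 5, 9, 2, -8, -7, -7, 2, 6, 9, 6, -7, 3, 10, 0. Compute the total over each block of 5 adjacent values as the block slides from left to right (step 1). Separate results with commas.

6 5 9 2 -8 → sum 14
5 9 2 -8 -7 → sum 1
9 2 -8 -7 -7 → sum -11
2 -8 -7 -7 2 → sum -18
-8 -7 -7 2 6 → sum -14
-7 -7 2 6 9 → sum 3
-7 2 6 9 6 → sum 16
2 6 9 6 -7 → sum 16
6 9 6 -7 3 → sum 17
9 6 -7 3 10 → sum 21
6 -7 3 10 0 → sum 12

14, 1, -11, -18, -14, 3, 16, 16, 17, 21, 12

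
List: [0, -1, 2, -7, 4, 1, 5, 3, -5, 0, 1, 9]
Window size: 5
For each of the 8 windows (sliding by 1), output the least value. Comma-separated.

(0, -1, 2, -7, 4) → min -7
(-1, 2, -7, 4, 1) → min -7
(2, -7, 4, 1, 5) → min -7
(-7, 4, 1, 5, 3) → min -7
(4, 1, 5, 3, -5) → min -5
(1, 5, 3, -5, 0) → min -5
(5, 3, -5, 0, 1) → min -5
(3, -5, 0, 1, 9) → min -5

-7, -7, -7, -7, -5, -5, -5, -5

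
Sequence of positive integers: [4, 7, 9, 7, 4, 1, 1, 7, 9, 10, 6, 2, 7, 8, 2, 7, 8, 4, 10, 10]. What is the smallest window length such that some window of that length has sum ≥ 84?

13

add 4: running sum 4 < 84
add 7: running sum 11 < 84
add 9: running sum 20 < 84
add 7: running sum 27 < 84
add 4: running sum 31 < 84
add 1: running sum 32 < 84
add 1: running sum 33 < 84
add 7: running sum 40 < 84
add 9: running sum 49 < 84
add 10: running sum 59 < 84
add 6: running sum 65 < 84
add 2: running sum 67 < 84
add 7: running sum 74 < 84
add 8: running sum 82 < 84
end 14: [4, 7, 9, 7, 4, 1, 1, 7, 9, 10, 6, 2, 7, 8, 2] sum 84, len 15
end 15: [7, 9, 7, 4, 1, 1, 7, 9, 10, 6, 2, 7, 8, 2, 7] sum 87, len 15
end 16: [9, 7, 4, 1, 1, 7, 9, 10, 6, 2, 7, 8, 2, 7, 8] sum 88, len 15
end 17: [9, 7, 4, 1, 1, 7, 9, 10, 6, 2, 7, 8, 2, 7, 8, 4] sum 92, len 16
end 18: [4, 1, 1, 7, 9, 10, 6, 2, 7, 8, 2, 7, 8, 4, 10] sum 86, len 15
end 19: [7, 9, 10, 6, 2, 7, 8, 2, 7, 8, 4, 10, 10] sum 90, len 13
Shortest qualifying length: 13.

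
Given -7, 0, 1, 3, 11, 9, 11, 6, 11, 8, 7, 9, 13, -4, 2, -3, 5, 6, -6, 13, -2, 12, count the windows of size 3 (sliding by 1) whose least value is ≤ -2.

10

[-7, 0, 1] → min -7  ≤ -2 ✓
[0, 1, 3] → min 0
[1, 3, 11] → min 1
[3, 11, 9] → min 3
[11, 9, 11] → min 9
[9, 11, 6] → min 6
[11, 6, 11] → min 6
[6, 11, 8] → min 6
[11, 8, 7] → min 7
[8, 7, 9] → min 7
[7, 9, 13] → min 7
[9, 13, -4] → min -4  ≤ -2 ✓
[13, -4, 2] → min -4  ≤ -2 ✓
[-4, 2, -3] → min -4  ≤ -2 ✓
[2, -3, 5] → min -3  ≤ -2 ✓
[-3, 5, 6] → min -3  ≤ -2 ✓
[5, 6, -6] → min -6  ≤ -2 ✓
[6, -6, 13] → min -6  ≤ -2 ✓
[-6, 13, -2] → min -6  ≤ -2 ✓
[13, -2, 12] → min -2  ≤ -2 ✓
10 windows satisfy the condition.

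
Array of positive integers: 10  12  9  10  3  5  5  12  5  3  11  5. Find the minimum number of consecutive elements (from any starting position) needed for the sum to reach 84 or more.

add 10: running sum 10 < 84
add 12: running sum 22 < 84
add 9: running sum 31 < 84
add 10: running sum 41 < 84
add 3: running sum 44 < 84
add 5: running sum 49 < 84
add 5: running sum 54 < 84
add 12: running sum 66 < 84
add 5: running sum 71 < 84
add 3: running sum 74 < 84
add 11: shortest ending here [10, 12, 9, 10, 3, 5, 5, 12, 5, 3, 11] sum 85, len 11
add 5: shortest ending here [10, 12, 9, 10, 3, 5, 5, 12, 5, 3, 11, 5] sum 90, len 12
Shortest qualifying length: 11.

11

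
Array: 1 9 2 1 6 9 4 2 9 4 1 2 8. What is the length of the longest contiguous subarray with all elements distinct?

[1] len 1
[1, 9] len 2
[1, 9, 2] len 3
[9, 2, 1] len 3
[9, 2, 1, 6] len 4
[2, 1, 6, 9] len 4
[2, 1, 6, 9, 4] len 5
[1, 6, 9, 4, 2] len 5
[4, 2, 9] len 3
[2, 9, 4] len 3
[2, 9, 4, 1] len 4
[9, 4, 1, 2] len 4
[9, 4, 1, 2, 8] len 5
Longest all-distinct length: 5.

5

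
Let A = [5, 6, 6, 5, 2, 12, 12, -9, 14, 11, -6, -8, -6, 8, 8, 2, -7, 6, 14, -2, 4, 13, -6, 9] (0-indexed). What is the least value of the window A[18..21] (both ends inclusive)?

Elements at indices 18..21: 14, -2, 4, 13
min(14, -2, 4, 13) = -2

-2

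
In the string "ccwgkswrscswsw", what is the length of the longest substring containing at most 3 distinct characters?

add c: window [c] (1 distinct), len 1
add c: window [c, c] (1 distinct), len 2
add w: window [c, c, w] (2 distinct), len 3
add g: window [c, c, w, g] (3 distinct), len 4
add k: window [w, g, k] (3 distinct), len 3
add s: window [g, k, s] (3 distinct), len 3
add w: window [k, s, w] (3 distinct), len 3
add r: window [s, w, r] (3 distinct), len 3
add s: window [s, w, r, s] (3 distinct), len 4
add c: window [r, s, c] (3 distinct), len 3
add s: window [r, s, c, s] (3 distinct), len 4
add w: window [s, c, s, w] (3 distinct), len 4
add s: window [s, c, s, w, s] (3 distinct), len 5
add w: window [s, c, s, w, s, w] (3 distinct), len 6
Longest length with ≤3 distinct: 6.

6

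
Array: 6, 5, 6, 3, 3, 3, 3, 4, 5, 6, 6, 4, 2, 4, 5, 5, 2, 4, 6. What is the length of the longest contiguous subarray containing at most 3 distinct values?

add 6: window [6] (1 distinct), len 1
add 5: window [6, 5] (2 distinct), len 2
add 6: window [6, 5, 6] (2 distinct), len 3
add 3: window [6, 5, 6, 3] (3 distinct), len 4
add 3: window [6, 5, 6, 3, 3] (3 distinct), len 5
add 3: window [6, 5, 6, 3, 3, 3] (3 distinct), len 6
add 3: window [6, 5, 6, 3, 3, 3, 3] (3 distinct), len 7
add 4: window [6, 3, 3, 3, 3, 4] (3 distinct), len 6
add 5: window [3, 3, 3, 3, 4, 5] (3 distinct), len 6
add 6: window [4, 5, 6] (3 distinct), len 3
add 6: window [4, 5, 6, 6] (3 distinct), len 4
add 4: window [4, 5, 6, 6, 4] (3 distinct), len 5
add 2: window [6, 6, 4, 2] (3 distinct), len 4
add 4: window [6, 6, 4, 2, 4] (3 distinct), len 5
add 5: window [4, 2, 4, 5] (3 distinct), len 4
add 5: window [4, 2, 4, 5, 5] (3 distinct), len 5
add 2: window [4, 2, 4, 5, 5, 2] (3 distinct), len 6
add 4: window [4, 2, 4, 5, 5, 2, 4] (3 distinct), len 7
add 6: window [2, 4, 6] (3 distinct), len 3
Longest length with ≤3 distinct: 7.

7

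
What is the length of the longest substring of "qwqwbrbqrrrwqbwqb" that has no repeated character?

4

add q: [q] len 1
add w: [q, w] len 2
add q (repeat q, move left end past it): [w, q] len 2
add w (repeat w, move left end past it): [q, w] len 2
add b: [q, w, b] len 3
add r: [q, w, b, r] len 4
add b (repeat b, move left end past it): [r, b] len 2
add q: [r, b, q] len 3
add r (repeat r, move left end past it): [b, q, r] len 3
add r (repeat r, move left end past it): [r] len 1
add r (repeat r, move left end past it): [r] len 1
add w: [r, w] len 2
add q: [r, w, q] len 3
add b: [r, w, q, b] len 4
add w (repeat w, move left end past it): [q, b, w] len 3
add q (repeat q, move left end past it): [b, w, q] len 3
add b (repeat b, move left end past it): [w, q, b] len 3
Longest all-distinct length: 4.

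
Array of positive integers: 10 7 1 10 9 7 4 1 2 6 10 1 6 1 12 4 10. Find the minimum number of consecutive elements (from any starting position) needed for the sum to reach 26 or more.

3

add 10: running sum 10 < 26
add 7: running sum 17 < 26
add 1: running sum 18 < 26
add 10: shortest ending here [10, 7, 1, 10] sum 28, len 4
add 9: shortest ending here [7, 1, 10, 9] sum 27, len 4
add 7: shortest ending here [10, 9, 7] sum 26, len 3
add 4: shortest ending here [10, 9, 7, 4] sum 30, len 4
add 1: shortest ending here [10, 9, 7, 4, 1] sum 31, len 5
add 2: shortest ending here [10, 9, 7, 4, 1, 2] sum 33, len 6
add 6: shortest ending here [9, 7, 4, 1, 2, 6] sum 29, len 6
add 10: shortest ending here [7, 4, 1, 2, 6, 10] sum 30, len 6
add 1: shortest ending here [7, 4, 1, 2, 6, 10, 1] sum 31, len 7
add 6: shortest ending here [1, 2, 6, 10, 1, 6] sum 26, len 6
add 1: shortest ending here [2, 6, 10, 1, 6, 1] sum 26, len 6
add 12: shortest ending here [10, 1, 6, 1, 12] sum 30, len 5
add 4: shortest ending here [10, 1, 6, 1, 12, 4] sum 34, len 6
add 10: shortest ending here [12, 4, 10] sum 26, len 3
Shortest qualifying length: 3.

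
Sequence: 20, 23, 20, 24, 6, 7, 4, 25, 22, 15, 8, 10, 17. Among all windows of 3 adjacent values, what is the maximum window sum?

[20, 23, 20] → sum 63
[23, 20, 24] → sum 67
[20, 24, 6] → sum 50
[24, 6, 7] → sum 37
[6, 7, 4] → sum 17
[7, 4, 25] → sum 36
[4, 25, 22] → sum 51
[25, 22, 15] → sum 62
[22, 15, 8] → sum 45
[15, 8, 10] → sum 33
[8, 10, 17] → sum 35
Maximum of these is 67.

67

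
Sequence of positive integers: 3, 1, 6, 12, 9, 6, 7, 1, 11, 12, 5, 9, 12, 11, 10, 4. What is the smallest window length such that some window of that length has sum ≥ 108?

Extend right; whenever the sum reaches 108, record the length and shrink from the left:
add 3: running sum 3 < 108
add 1: running sum 4 < 108
add 6: running sum 10 < 108
add 12: running sum 22 < 108
add 9: running sum 31 < 108
add 6: running sum 37 < 108
add 7: running sum 44 < 108
add 1: running sum 45 < 108
add 11: running sum 56 < 108
add 12: running sum 68 < 108
add 5: running sum 73 < 108
add 9: running sum 82 < 108
add 12: running sum 94 < 108
add 11: running sum 105 < 108
end 14: [6, 12, 9, 6, 7, 1, 11, 12, 5, 9, 12, 11, 10] sum 111, len 13
end 15: [12, 9, 6, 7, 1, 11, 12, 5, 9, 12, 11, 10, 4] sum 109, len 13
Shortest qualifying length: 13.

13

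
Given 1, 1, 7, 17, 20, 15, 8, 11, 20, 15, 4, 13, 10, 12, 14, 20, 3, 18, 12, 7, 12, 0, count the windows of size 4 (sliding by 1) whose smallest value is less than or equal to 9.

(1, 1, 7, 17) → min 1  ≤ 9 ✓
(1, 7, 17, 20) → min 1  ≤ 9 ✓
(7, 17, 20, 15) → min 7  ≤ 9 ✓
(17, 20, 15, 8) → min 8  ≤ 9 ✓
(20, 15, 8, 11) → min 8  ≤ 9 ✓
(15, 8, 11, 20) → min 8  ≤ 9 ✓
(8, 11, 20, 15) → min 8  ≤ 9 ✓
(11, 20, 15, 4) → min 4  ≤ 9 ✓
(20, 15, 4, 13) → min 4  ≤ 9 ✓
(15, 4, 13, 10) → min 4  ≤ 9 ✓
(4, 13, 10, 12) → min 4  ≤ 9 ✓
(13, 10, 12, 14) → min 10
(10, 12, 14, 20) → min 10
(12, 14, 20, 3) → min 3  ≤ 9 ✓
(14, 20, 3, 18) → min 3  ≤ 9 ✓
(20, 3, 18, 12) → min 3  ≤ 9 ✓
(3, 18, 12, 7) → min 3  ≤ 9 ✓
(18, 12, 7, 12) → min 7  ≤ 9 ✓
(12, 7, 12, 0) → min 0  ≤ 9 ✓
17 windows satisfy the condition.

17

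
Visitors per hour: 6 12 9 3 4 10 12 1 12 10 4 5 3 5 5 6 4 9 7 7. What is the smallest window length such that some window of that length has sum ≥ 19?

2

add 6: running sum 6 < 19
add 12: running sum 18 < 19
add 9: shortest ending here [12, 9] sum 21, len 2
add 3: shortest ending here [12, 9, 3] sum 24, len 3
add 4: shortest ending here [12, 9, 3, 4] sum 28, len 4
add 10: shortest ending here [9, 3, 4, 10] sum 26, len 4
add 12: shortest ending here [10, 12] sum 22, len 2
add 1: shortest ending here [10, 12, 1] sum 23, len 3
add 12: shortest ending here [12, 1, 12] sum 25, len 3
add 10: shortest ending here [12, 10] sum 22, len 2
add 4: shortest ending here [12, 10, 4] sum 26, len 3
add 5: shortest ending here [10, 4, 5] sum 19, len 3
add 3: shortest ending here [10, 4, 5, 3] sum 22, len 4
add 5: shortest ending here [10, 4, 5, 3, 5] sum 27, len 5
add 5: shortest ending here [4, 5, 3, 5, 5] sum 22, len 5
add 6: shortest ending here [3, 5, 5, 6] sum 19, len 4
add 4: shortest ending here [5, 5, 6, 4] sum 20, len 4
add 9: shortest ending here [6, 4, 9] sum 19, len 3
add 7: shortest ending here [4, 9, 7] sum 20, len 3
add 7: shortest ending here [9, 7, 7] sum 23, len 3
Shortest qualifying length: 2.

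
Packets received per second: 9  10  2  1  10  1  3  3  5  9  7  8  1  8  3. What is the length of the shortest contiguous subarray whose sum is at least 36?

add 9: running sum 9 < 36
add 10: running sum 19 < 36
add 2: running sum 21 < 36
add 1: running sum 22 < 36
add 10: running sum 32 < 36
add 1: running sum 33 < 36
add 3: shortest ending here [9, 10, 2, 1, 10, 1, 3] sum 36, len 7
add 3: shortest ending here [9, 10, 2, 1, 10, 1, 3, 3] sum 39, len 8
add 5: shortest ending here [9, 10, 2, 1, 10, 1, 3, 3, 5] sum 44, len 9
add 9: shortest ending here [10, 2, 1, 10, 1, 3, 3, 5, 9] sum 44, len 9
add 7: shortest ending here [10, 1, 3, 3, 5, 9, 7] sum 38, len 7
add 8: shortest ending here [1, 3, 3, 5, 9, 7, 8] sum 36, len 7
add 1: shortest ending here [3, 3, 5, 9, 7, 8, 1] sum 36, len 7
add 8: shortest ending here [5, 9, 7, 8, 1, 8] sum 38, len 6
add 3: shortest ending here [9, 7, 8, 1, 8, 3] sum 36, len 6
Shortest qualifying length: 6.

6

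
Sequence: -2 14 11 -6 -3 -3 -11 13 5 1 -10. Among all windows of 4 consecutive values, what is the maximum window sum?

-2 14 11 -6 → sum 17
14 11 -6 -3 → sum 16
11 -6 -3 -3 → sum -1
-6 -3 -3 -11 → sum -23
-3 -3 -11 13 → sum -4
-3 -11 13 5 → sum 4
-11 13 5 1 → sum 8
13 5 1 -10 → sum 9
Maximum of these is 17.

17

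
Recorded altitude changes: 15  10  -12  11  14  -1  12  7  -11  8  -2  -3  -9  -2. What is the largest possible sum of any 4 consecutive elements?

15 10 -12 11 → sum 24
10 -12 11 14 → sum 23
-12 11 14 -1 → sum 12
11 14 -1 12 → sum 36
14 -1 12 7 → sum 32
-1 12 7 -11 → sum 7
12 7 -11 8 → sum 16
7 -11 8 -2 → sum 2
-11 8 -2 -3 → sum -8
8 -2 -3 -9 → sum -6
-2 -3 -9 -2 → sum -16
Largest of these is 36.

36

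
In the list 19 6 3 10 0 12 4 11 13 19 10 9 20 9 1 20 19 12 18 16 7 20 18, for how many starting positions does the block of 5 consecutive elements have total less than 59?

(19, 6, 3, 10, 0) → sum 38  < 59 ✓
(6, 3, 10, 0, 12) → sum 31  < 59 ✓
(3, 10, 0, 12, 4) → sum 29  < 59 ✓
(10, 0, 12, 4, 11) → sum 37  < 59 ✓
(0, 12, 4, 11, 13) → sum 40  < 59 ✓
(12, 4, 11, 13, 19) → sum 59
(4, 11, 13, 19, 10) → sum 57  < 59 ✓
(11, 13, 19, 10, 9) → sum 62
(13, 19, 10, 9, 20) → sum 71
(19, 10, 9, 20, 9) → sum 67
(10, 9, 20, 9, 1) → sum 49  < 59 ✓
(9, 20, 9, 1, 20) → sum 59
(20, 9, 1, 20, 19) → sum 69
(9, 1, 20, 19, 12) → sum 61
(1, 20, 19, 12, 18) → sum 70
(20, 19, 12, 18, 16) → sum 85
(19, 12, 18, 16, 7) → sum 72
(12, 18, 16, 7, 20) → sum 73
(18, 16, 7, 20, 18) → sum 79
7 windows satisfy the condition.

7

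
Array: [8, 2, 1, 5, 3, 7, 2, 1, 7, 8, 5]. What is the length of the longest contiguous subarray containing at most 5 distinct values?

8

[8] 1 distinct, len 1
[8, 2] 2 distinct, len 2
[8, 2, 1] 3 distinct, len 3
[8, 2, 1, 5] 4 distinct, len 4
[8, 2, 1, 5, 3] 5 distinct, len 5
[2, 1, 5, 3, 7] 5 distinct, len 5
[2, 1, 5, 3, 7, 2] 5 distinct, len 6
[2, 1, 5, 3, 7, 2, 1] 5 distinct, len 7
[2, 1, 5, 3, 7, 2, 1, 7] 5 distinct, len 8
[3, 7, 2, 1, 7, 8] 5 distinct, len 6
[7, 2, 1, 7, 8, 5] 5 distinct, len 6
Longest length with ≤5 distinct: 8.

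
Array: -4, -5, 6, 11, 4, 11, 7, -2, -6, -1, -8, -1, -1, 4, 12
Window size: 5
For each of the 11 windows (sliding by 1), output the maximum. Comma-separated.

[-4, -5, 6, 11, 4] → max 11
[-5, 6, 11, 4, 11] → max 11
[6, 11, 4, 11, 7] → max 11
[11, 4, 11, 7, -2] → max 11
[4, 11, 7, -2, -6] → max 11
[11, 7, -2, -6, -1] → max 11
[7, -2, -6, -1, -8] → max 7
[-2, -6, -1, -8, -1] → max -1
[-6, -1, -8, -1, -1] → max -1
[-1, -8, -1, -1, 4] → max 4
[-8, -1, -1, 4, 12] → max 12

11, 11, 11, 11, 11, 11, 7, -1, -1, 4, 12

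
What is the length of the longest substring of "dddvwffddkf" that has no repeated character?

4

[d] len 1
[d] len 1
[d] len 1
[d, v] len 2
[d, v, w] len 3
[d, v, w, f] len 4
[f] len 1
[f, d] len 2
[d] len 1
[d, k] len 2
[d, k, f] len 3
Longest all-distinct length: 4.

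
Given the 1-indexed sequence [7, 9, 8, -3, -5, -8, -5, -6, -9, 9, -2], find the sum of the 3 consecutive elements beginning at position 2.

14

Elements at indices 2..4: 9, 8, -3
sum(9, 8, -3) = 14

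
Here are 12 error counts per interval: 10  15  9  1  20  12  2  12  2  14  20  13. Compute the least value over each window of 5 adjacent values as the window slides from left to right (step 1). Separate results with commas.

1, 1, 1, 1, 2, 2, 2, 2

Sliding a size-5 window across the 12 values:
(10, 15, 9, 1, 20) → min 1
(15, 9, 1, 20, 12) → min 1
(9, 1, 20, 12, 2) → min 1
(1, 20, 12, 2, 12) → min 1
(20, 12, 2, 12, 2) → min 2
(12, 2, 12, 2, 14) → min 2
(2, 12, 2, 14, 20) → min 2
(12, 2, 14, 20, 13) → min 2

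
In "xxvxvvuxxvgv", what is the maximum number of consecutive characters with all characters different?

3

add x: [x] len 1
add x (repeat x, move left end past it): [x] len 1
add v: [x, v] len 2
add x (repeat x, move left end past it): [v, x] len 2
add v (repeat v, move left end past it): [x, v] len 2
add v (repeat v, move left end past it): [v] len 1
add u: [v, u] len 2
add x: [v, u, x] len 3
add x (repeat x, move left end past it): [x] len 1
add v: [x, v] len 2
add g: [x, v, g] len 3
add v (repeat v, move left end past it): [g, v] len 2
Longest all-distinct length: 3.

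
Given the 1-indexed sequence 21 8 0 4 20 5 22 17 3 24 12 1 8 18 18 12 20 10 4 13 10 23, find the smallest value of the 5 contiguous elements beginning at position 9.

1

Elements at indices 9..13: 3, 24, 12, 1, 8
min(3, 24, 12, 1, 8) = 1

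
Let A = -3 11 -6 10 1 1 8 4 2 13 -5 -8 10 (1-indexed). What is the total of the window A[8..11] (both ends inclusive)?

Elements at indices 8..11: 4, 2, 13, -5
sum(4, 2, 13, -5) = 14

14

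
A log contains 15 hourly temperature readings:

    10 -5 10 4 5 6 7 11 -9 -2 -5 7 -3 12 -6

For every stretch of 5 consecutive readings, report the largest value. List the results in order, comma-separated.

(10, -5, 10, 4, 5) → max 10
(-5, 10, 4, 5, 6) → max 10
(10, 4, 5, 6, 7) → max 10
(4, 5, 6, 7, 11) → max 11
(5, 6, 7, 11, -9) → max 11
(6, 7, 11, -9, -2) → max 11
(7, 11, -9, -2, -5) → max 11
(11, -9, -2, -5, 7) → max 11
(-9, -2, -5, 7, -3) → max 7
(-2, -5, 7, -3, 12) → max 12
(-5, 7, -3, 12, -6) → max 12

10, 10, 10, 11, 11, 11, 11, 11, 7, 12, 12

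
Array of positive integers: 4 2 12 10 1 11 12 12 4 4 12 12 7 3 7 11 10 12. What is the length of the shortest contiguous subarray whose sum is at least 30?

3

add 4: running sum 4 < 30
add 2: running sum 6 < 30
add 12: running sum 18 < 30
add 10: running sum 28 < 30
add 1: running sum 29 < 30
end 5: [12, 10, 1, 11] sum 34, len 4
end 6: [10, 1, 11, 12] sum 34, len 4
end 7: [11, 12, 12] sum 35, len 3
end 8: [11, 12, 12, 4] sum 39, len 4
end 9: [12, 12, 4, 4] sum 32, len 4
end 10: [12, 4, 4, 12] sum 32, len 4
end 11: [4, 4, 12, 12] sum 32, len 4
end 12: [12, 12, 7] sum 31, len 3
end 13: [12, 12, 7, 3] sum 34, len 4
end 14: [12, 12, 7, 3, 7] sum 41, len 5
end 15: [12, 7, 3, 7, 11] sum 40, len 5
end 16: [3, 7, 11, 10] sum 31, len 4
end 17: [11, 10, 12] sum 33, len 3
Shortest qualifying length: 3.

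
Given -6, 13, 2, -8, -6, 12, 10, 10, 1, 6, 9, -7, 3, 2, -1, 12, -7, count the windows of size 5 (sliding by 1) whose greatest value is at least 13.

2

-6 13 2 -8 -6 → max 13  ≥ 13 ✓
13 2 -8 -6 12 → max 13  ≥ 13 ✓
2 -8 -6 12 10 → max 12
-8 -6 12 10 10 → max 12
-6 12 10 10 1 → max 12
12 10 10 1 6 → max 12
10 10 1 6 9 → max 10
10 1 6 9 -7 → max 10
1 6 9 -7 3 → max 9
6 9 -7 3 2 → max 9
9 -7 3 2 -1 → max 9
-7 3 2 -1 12 → max 12
3 2 -1 12 -7 → max 12
2 windows satisfy the condition.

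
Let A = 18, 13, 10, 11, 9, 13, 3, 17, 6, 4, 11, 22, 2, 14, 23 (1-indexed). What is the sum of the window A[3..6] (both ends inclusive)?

43

Elements at indices 3..6: 10, 11, 9, 13
sum(10, 11, 9, 13) = 43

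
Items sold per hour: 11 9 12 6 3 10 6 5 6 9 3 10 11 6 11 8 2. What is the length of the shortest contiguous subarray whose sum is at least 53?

7

add 11: running sum 11 < 53
add 9: running sum 20 < 53
add 12: running sum 32 < 53
add 6: running sum 38 < 53
add 3: running sum 41 < 53
add 10: running sum 51 < 53
add 6: shortest ending here [11, 9, 12, 6, 3, 10, 6] sum 57, len 7
add 5: shortest ending here [11, 9, 12, 6, 3, 10, 6, 5] sum 62, len 8
add 6: shortest ending here [9, 12, 6, 3, 10, 6, 5, 6] sum 57, len 8
add 9: shortest ending here [12, 6, 3, 10, 6, 5, 6, 9] sum 57, len 8
add 3: shortest ending here [12, 6, 3, 10, 6, 5, 6, 9, 3] sum 60, len 9
add 10: shortest ending here [6, 3, 10, 6, 5, 6, 9, 3, 10] sum 58, len 9
add 11: shortest ending here [10, 6, 5, 6, 9, 3, 10, 11] sum 60, len 8
add 6: shortest ending here [6, 5, 6, 9, 3, 10, 11, 6] sum 56, len 8
add 11: shortest ending here [6, 9, 3, 10, 11, 6, 11] sum 56, len 7
add 8: shortest ending here [9, 3, 10, 11, 6, 11, 8] sum 58, len 7
add 2: shortest ending here [9, 3, 10, 11, 6, 11, 8, 2] sum 60, len 8
Shortest qualifying length: 7.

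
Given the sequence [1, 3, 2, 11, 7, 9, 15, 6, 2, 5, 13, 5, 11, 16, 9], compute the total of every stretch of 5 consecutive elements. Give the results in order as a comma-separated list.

24, 32, 44, 48, 39, 37, 41, 31, 36, 50, 54

1 3 2 11 7 → sum 24
3 2 11 7 9 → sum 32
2 11 7 9 15 → sum 44
11 7 9 15 6 → sum 48
7 9 15 6 2 → sum 39
9 15 6 2 5 → sum 37
15 6 2 5 13 → sum 41
6 2 5 13 5 → sum 31
2 5 13 5 11 → sum 36
5 13 5 11 16 → sum 50
13 5 11 16 9 → sum 54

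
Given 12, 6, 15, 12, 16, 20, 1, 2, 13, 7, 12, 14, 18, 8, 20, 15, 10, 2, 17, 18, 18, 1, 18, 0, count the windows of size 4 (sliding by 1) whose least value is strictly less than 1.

1

12 6 15 12 → min 6
6 15 12 16 → min 6
15 12 16 20 → min 12
12 16 20 1 → min 1
16 20 1 2 → min 1
20 1 2 13 → min 1
1 2 13 7 → min 1
2 13 7 12 → min 2
13 7 12 14 → min 7
7 12 14 18 → min 7
12 14 18 8 → min 8
14 18 8 20 → min 8
18 8 20 15 → min 8
8 20 15 10 → min 8
20 15 10 2 → min 2
15 10 2 17 → min 2
10 2 17 18 → min 2
2 17 18 18 → min 2
17 18 18 1 → min 1
18 18 1 18 → min 1
18 1 18 0 → min 0  < 1 ✓
1 window satisfy the condition.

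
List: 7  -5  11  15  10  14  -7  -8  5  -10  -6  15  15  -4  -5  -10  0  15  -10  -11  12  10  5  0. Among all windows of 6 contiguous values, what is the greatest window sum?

7 -5 11 15 10 14 → sum 52
-5 11 15 10 14 -7 → sum 38
11 15 10 14 -7 -8 → sum 35
15 10 14 -7 -8 5 → sum 29
10 14 -7 -8 5 -10 → sum 4
14 -7 -8 5 -10 -6 → sum -12
-7 -8 5 -10 -6 15 → sum -11
-8 5 -10 -6 15 15 → sum 11
5 -10 -6 15 15 -4 → sum 15
-10 -6 15 15 -4 -5 → sum 5
-6 15 15 -4 -5 -10 → sum 5
15 15 -4 -5 -10 0 → sum 11
15 -4 -5 -10 0 15 → sum 11
-4 -5 -10 0 15 -10 → sum -14
-5 -10 0 15 -10 -11 → sum -21
-10 0 15 -10 -11 12 → sum -4
0 15 -10 -11 12 10 → sum 16
15 -10 -11 12 10 5 → sum 21
-10 -11 12 10 5 0 → sum 6
Greatest of these is 52.

52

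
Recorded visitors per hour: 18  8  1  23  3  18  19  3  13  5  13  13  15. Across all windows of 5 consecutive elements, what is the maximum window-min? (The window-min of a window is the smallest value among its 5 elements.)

5

[18, 8, 1, 23, 3] → min 1
[8, 1, 23, 3, 18] → min 1
[1, 23, 3, 18, 19] → min 1
[23, 3, 18, 19, 3] → min 3
[3, 18, 19, 3, 13] → min 3
[18, 19, 3, 13, 5] → min 3
[19, 3, 13, 5, 13] → min 3
[3, 13, 5, 13, 13] → min 3
[13, 5, 13, 13, 15] → min 5
Maximum of these is 5.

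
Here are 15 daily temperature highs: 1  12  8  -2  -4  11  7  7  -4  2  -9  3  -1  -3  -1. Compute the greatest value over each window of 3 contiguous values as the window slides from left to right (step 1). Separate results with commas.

12, 12, 8, 11, 11, 11, 7, 7, 2, 3, 3, 3, -1

1 12 8 → max 12
12 8 -2 → max 12
8 -2 -4 → max 8
-2 -4 11 → max 11
-4 11 7 → max 11
11 7 7 → max 11
7 7 -4 → max 7
7 -4 2 → max 7
-4 2 -9 → max 2
2 -9 3 → max 3
-9 3 -1 → max 3
3 -1 -3 → max 3
-1 -3 -1 → max -1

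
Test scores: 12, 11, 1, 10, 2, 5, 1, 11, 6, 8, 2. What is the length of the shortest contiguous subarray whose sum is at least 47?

8

Extend right; whenever the sum reaches 47, record the length and shrink from the left:
add 12: running sum 12 < 47
add 11: running sum 23 < 47
add 1: running sum 24 < 47
add 10: running sum 34 < 47
add 2: running sum 36 < 47
add 5: running sum 41 < 47
add 1: running sum 42 < 47
add 11: shortest ending here [12, 11, 1, 10, 2, 5, 1, 11] sum 53, len 8
add 6: shortest ending here [11, 1, 10, 2, 5, 1, 11, 6] sum 47, len 8
add 8: shortest ending here [11, 1, 10, 2, 5, 1, 11, 6, 8] sum 55, len 9
add 2: shortest ending here [11, 1, 10, 2, 5, 1, 11, 6, 8, 2] sum 57, len 10
Shortest qualifying length: 8.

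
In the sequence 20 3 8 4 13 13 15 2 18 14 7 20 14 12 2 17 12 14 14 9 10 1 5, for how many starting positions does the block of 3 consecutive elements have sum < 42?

(20, 3, 8) → sum 31  < 42 ✓
(3, 8, 4) → sum 15  < 42 ✓
(8, 4, 13) → sum 25  < 42 ✓
(4, 13, 13) → sum 30  < 42 ✓
(13, 13, 15) → sum 41  < 42 ✓
(13, 15, 2) → sum 30  < 42 ✓
(15, 2, 18) → sum 35  < 42 ✓
(2, 18, 14) → sum 34  < 42 ✓
(18, 14, 7) → sum 39  < 42 ✓
(14, 7, 20) → sum 41  < 42 ✓
(7, 20, 14) → sum 41  < 42 ✓
(20, 14, 12) → sum 46
(14, 12, 2) → sum 28  < 42 ✓
(12, 2, 17) → sum 31  < 42 ✓
(2, 17, 12) → sum 31  < 42 ✓
(17, 12, 14) → sum 43
(12, 14, 14) → sum 40  < 42 ✓
(14, 14, 9) → sum 37  < 42 ✓
(14, 9, 10) → sum 33  < 42 ✓
(9, 10, 1) → sum 20  < 42 ✓
(10, 1, 5) → sum 16  < 42 ✓
19 windows satisfy the condition.

19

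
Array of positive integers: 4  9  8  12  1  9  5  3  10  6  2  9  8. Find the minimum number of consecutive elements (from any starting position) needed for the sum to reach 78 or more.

add 4: running sum 4 < 78
add 9: running sum 13 < 78
add 8: running sum 21 < 78
add 12: running sum 33 < 78
add 1: running sum 34 < 78
add 9: running sum 43 < 78
add 5: running sum 48 < 78
add 3: running sum 51 < 78
add 10: running sum 61 < 78
add 6: running sum 67 < 78
add 2: running sum 69 < 78
add 9: shortest ending here [4, 9, 8, 12, 1, 9, 5, 3, 10, 6, 2, 9] sum 78, len 12
add 8: shortest ending here [9, 8, 12, 1, 9, 5, 3, 10, 6, 2, 9, 8] sum 82, len 12
Shortest qualifying length: 12.

12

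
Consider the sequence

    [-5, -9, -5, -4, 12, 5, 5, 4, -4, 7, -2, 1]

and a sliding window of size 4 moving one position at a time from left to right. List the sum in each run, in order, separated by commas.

-23, -6, 8, 18, 26, 10, 12, 5, 2

-5 -9 -5 -4 → sum -23
-9 -5 -4 12 → sum -6
-5 -4 12 5 → sum 8
-4 12 5 5 → sum 18
12 5 5 4 → sum 26
5 5 4 -4 → sum 10
5 4 -4 7 → sum 12
4 -4 7 -2 → sum 5
-4 7 -2 1 → sum 2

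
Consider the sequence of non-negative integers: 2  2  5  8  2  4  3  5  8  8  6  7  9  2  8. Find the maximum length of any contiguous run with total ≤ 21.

5

add 2: [2] sum 2, len 1
add 2: [2, 2] sum 4, len 2
add 5: [2, 2, 5] sum 9, len 3
add 8: [2, 2, 5, 8] sum 17, len 4
add 2: [2, 2, 5, 8, 2] sum 19, len 5
add 4: [2, 5, 8, 2, 4] sum 21, len 5
add 3: [8, 2, 4, 3] sum 17, len 4
add 5: [2, 4, 3, 5] sum 14, len 4
add 8: [4, 3, 5, 8] sum 20, len 4
add 8: [5, 8, 8] sum 21, len 3
add 6: [8, 6] sum 14, len 2
add 7: [8, 6, 7] sum 21, len 3
add 9: [7, 9] sum 16, len 2
add 2: [7, 9, 2] sum 18, len 3
add 8: [9, 2, 8] sum 19, len 3
Longest length seen: 5.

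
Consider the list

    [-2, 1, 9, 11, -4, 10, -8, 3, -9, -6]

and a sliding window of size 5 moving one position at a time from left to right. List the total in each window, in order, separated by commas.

15, 27, 18, 12, -8, -10

Sliding a size-5 window across the 10 values:
[-2, 1, 9, 11, -4] → sum 15
[1, 9, 11, -4, 10] → sum 27
[9, 11, -4, 10, -8] → sum 18
[11, -4, 10, -8, 3] → sum 12
[-4, 10, -8, 3, -9] → sum -8
[10, -8, 3, -9, -6] → sum -10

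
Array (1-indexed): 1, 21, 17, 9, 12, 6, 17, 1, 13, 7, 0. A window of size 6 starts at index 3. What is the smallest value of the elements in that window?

1

Elements at indices 3..8: 17, 9, 12, 6, 17, 1
min(17, 9, 12, 6, 17, 1) = 1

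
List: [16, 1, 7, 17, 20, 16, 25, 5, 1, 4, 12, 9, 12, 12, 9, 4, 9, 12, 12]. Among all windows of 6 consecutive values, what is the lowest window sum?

[16, 1, 7, 17, 20, 16] → sum 77
[1, 7, 17, 20, 16, 25] → sum 86
[7, 17, 20, 16, 25, 5] → sum 90
[17, 20, 16, 25, 5, 1] → sum 84
[20, 16, 25, 5, 1, 4] → sum 71
[16, 25, 5, 1, 4, 12] → sum 63
[25, 5, 1, 4, 12, 9] → sum 56
[5, 1, 4, 12, 9, 12] → sum 43
[1, 4, 12, 9, 12, 12] → sum 50
[4, 12, 9, 12, 12, 9] → sum 58
[12, 9, 12, 12, 9, 4] → sum 58
[9, 12, 12, 9, 4, 9] → sum 55
[12, 12, 9, 4, 9, 12] → sum 58
[12, 9, 4, 9, 12, 12] → sum 58
Lowest of these is 43.

43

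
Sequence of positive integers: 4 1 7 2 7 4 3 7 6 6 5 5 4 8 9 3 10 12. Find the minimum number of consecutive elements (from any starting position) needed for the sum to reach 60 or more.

Extend right; whenever the sum reaches 60, record the length and shrink from the left:
add 4: running sum 4 < 60
add 1: running sum 5 < 60
add 7: running sum 12 < 60
add 2: running sum 14 < 60
add 7: running sum 21 < 60
add 4: running sum 25 < 60
add 3: running sum 28 < 60
add 7: running sum 35 < 60
add 6: running sum 41 < 60
add 6: running sum 47 < 60
add 5: running sum 52 < 60
add 5: running sum 57 < 60
add 4: shortest ending here [4, 1, 7, 2, 7, 4, 3, 7, 6, 6, 5, 5, 4] sum 61, len 13
add 8: shortest ending here [7, 2, 7, 4, 3, 7, 6, 6, 5, 5, 4, 8] sum 64, len 12
add 9: shortest ending here [7, 4, 3, 7, 6, 6, 5, 5, 4, 8, 9] sum 64, len 11
add 3: shortest ending here [4, 3, 7, 6, 6, 5, 5, 4, 8, 9, 3] sum 60, len 11
add 10: shortest ending here [7, 6, 6, 5, 5, 4, 8, 9, 3, 10] sum 63, len 10
add 12: shortest ending here [6, 5, 5, 4, 8, 9, 3, 10, 12] sum 62, len 9
Shortest qualifying length: 9.

9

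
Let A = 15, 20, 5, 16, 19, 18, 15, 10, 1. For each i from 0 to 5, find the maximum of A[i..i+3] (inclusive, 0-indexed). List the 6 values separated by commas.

Sliding a size-4 window across the 9 values:
[15, 20, 5, 16] → max 20
[20, 5, 16, 19] → max 20
[5, 16, 19, 18] → max 19
[16, 19, 18, 15] → max 19
[19, 18, 15, 10] → max 19
[18, 15, 10, 1] → max 18

20, 20, 19, 19, 19, 18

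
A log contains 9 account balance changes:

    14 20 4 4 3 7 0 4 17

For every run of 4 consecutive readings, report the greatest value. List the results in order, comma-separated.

Sliding a size-4 window across the 9 values:
(14, 20, 4, 4) → max 20
(20, 4, 4, 3) → max 20
(4, 4, 3, 7) → max 7
(4, 3, 7, 0) → max 7
(3, 7, 0, 4) → max 7
(7, 0, 4, 17) → max 17

20, 20, 7, 7, 7, 17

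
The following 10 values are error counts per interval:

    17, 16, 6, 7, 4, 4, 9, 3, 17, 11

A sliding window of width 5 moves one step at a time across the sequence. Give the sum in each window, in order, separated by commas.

(17, 16, 6, 7, 4) → sum 50
(16, 6, 7, 4, 4) → sum 37
(6, 7, 4, 4, 9) → sum 30
(7, 4, 4, 9, 3) → sum 27
(4, 4, 9, 3, 17) → sum 37
(4, 9, 3, 17, 11) → sum 44

50, 37, 30, 27, 37, 44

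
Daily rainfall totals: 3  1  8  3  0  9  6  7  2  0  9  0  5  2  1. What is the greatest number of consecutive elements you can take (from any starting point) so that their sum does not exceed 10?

→ 3: sum 3, len 1
→ 1: sum 4, len 2
→ 8 (dropped 3): sum 9, len 2
→ 3 (dropped 1, 8): sum 3, len 1
→ 0: sum 3, len 2
→ 9 (dropped 3): sum 9, len 2
→ 6 (dropped 0, 9): sum 6, len 1
→ 7 (dropped 6): sum 7, len 1
→ 2: sum 9, len 2
→ 0: sum 9, len 3
→ 9 (dropped 7, 2): sum 9, len 2
→ 0: sum 9, len 3
→ 5 (dropped 0, 9): sum 5, len 2
→ 2: sum 7, len 3
→ 1: sum 8, len 4
Longest length seen: 4.

4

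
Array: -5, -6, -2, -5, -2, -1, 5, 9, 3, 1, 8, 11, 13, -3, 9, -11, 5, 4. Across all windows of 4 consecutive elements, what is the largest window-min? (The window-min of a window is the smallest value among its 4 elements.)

Each size-4 window and its min:
(-5, -6, -2, -5) → min -6
(-6, -2, -5, -2) → min -6
(-2, -5, -2, -1) → min -5
(-5, -2, -1, 5) → min -5
(-2, -1, 5, 9) → min -2
(-1, 5, 9, 3) → min -1
(5, 9, 3, 1) → min 1
(9, 3, 1, 8) → min 1
(3, 1, 8, 11) → min 1
(1, 8, 11, 13) → min 1
(8, 11, 13, -3) → min -3
(11, 13, -3, 9) → min -3
(13, -3, 9, -11) → min -11
(-3, 9, -11, 5) → min -11
(9, -11, 5, 4) → min -11
Largest of these is 1.

1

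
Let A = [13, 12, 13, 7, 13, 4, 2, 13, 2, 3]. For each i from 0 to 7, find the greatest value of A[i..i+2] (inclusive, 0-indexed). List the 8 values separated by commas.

13, 13, 13, 13, 13, 13, 13, 13

[13, 12, 13] → max 13
[12, 13, 7] → max 13
[13, 7, 13] → max 13
[7, 13, 4] → max 13
[13, 4, 2] → max 13
[4, 2, 13] → max 13
[2, 13, 2] → max 13
[13, 2, 3] → max 13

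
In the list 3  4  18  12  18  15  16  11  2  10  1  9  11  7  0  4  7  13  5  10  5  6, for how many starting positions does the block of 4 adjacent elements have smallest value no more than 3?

3 4 18 12 → min 3  ≤ 3 ✓
4 18 12 18 → min 4
18 12 18 15 → min 12
12 18 15 16 → min 12
18 15 16 11 → min 11
15 16 11 2 → min 2  ≤ 3 ✓
16 11 2 10 → min 2  ≤ 3 ✓
11 2 10 1 → min 1  ≤ 3 ✓
2 10 1 9 → min 1  ≤ 3 ✓
10 1 9 11 → min 1  ≤ 3 ✓
1 9 11 7 → min 1  ≤ 3 ✓
9 11 7 0 → min 0  ≤ 3 ✓
11 7 0 4 → min 0  ≤ 3 ✓
7 0 4 7 → min 0  ≤ 3 ✓
0 4 7 13 → min 0  ≤ 3 ✓
4 7 13 5 → min 4
7 13 5 10 → min 5
13 5 10 5 → min 5
5 10 5 6 → min 5
11 windows satisfy the condition.

11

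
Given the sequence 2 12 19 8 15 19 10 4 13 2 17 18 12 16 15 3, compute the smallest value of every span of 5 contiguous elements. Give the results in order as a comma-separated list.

2, 8, 8, 4, 4, 2, 2, 2, 2, 2, 12, 3

Sliding a size-5 window across the 16 values:
2 12 19 8 15 → min 2
12 19 8 15 19 → min 8
19 8 15 19 10 → min 8
8 15 19 10 4 → min 4
15 19 10 4 13 → min 4
19 10 4 13 2 → min 2
10 4 13 2 17 → min 2
4 13 2 17 18 → min 2
13 2 17 18 12 → min 2
2 17 18 12 16 → min 2
17 18 12 16 15 → min 12
18 12 16 15 3 → min 3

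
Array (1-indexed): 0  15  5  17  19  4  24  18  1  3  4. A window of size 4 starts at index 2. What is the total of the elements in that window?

Elements at indices 2..5: 15, 5, 17, 19
sum(15, 5, 17, 19) = 56

56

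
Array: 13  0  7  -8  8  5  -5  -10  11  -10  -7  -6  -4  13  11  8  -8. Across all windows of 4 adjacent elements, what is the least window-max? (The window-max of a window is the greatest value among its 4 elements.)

-4

(13, 0, 7, -8) → max 13
(0, 7, -8, 8) → max 8
(7, -8, 8, 5) → max 8
(-8, 8, 5, -5) → max 8
(8, 5, -5, -10) → max 8
(5, -5, -10, 11) → max 11
(-5, -10, 11, -10) → max 11
(-10, 11, -10, -7) → max 11
(11, -10, -7, -6) → max 11
(-10, -7, -6, -4) → max -4
(-7, -6, -4, 13) → max 13
(-6, -4, 13, 11) → max 13
(-4, 13, 11, 8) → max 13
(13, 11, 8, -8) → max 13
Least of these is -4.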